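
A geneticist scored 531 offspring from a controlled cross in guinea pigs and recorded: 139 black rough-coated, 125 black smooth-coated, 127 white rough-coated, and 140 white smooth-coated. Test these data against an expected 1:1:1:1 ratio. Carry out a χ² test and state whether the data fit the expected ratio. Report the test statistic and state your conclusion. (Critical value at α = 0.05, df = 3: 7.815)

Expected counts for N = 531 under a 1:1:1:1 ratio (total parts = 4):
  black rough-coated: 531 × 1/4 = 132.75
  black smooth-coated: 531 × 1/4 = 132.75
  white rough-coated: 531 × 1/4 = 132.75
  white smooth-coated: 531 × 1/4 = 132.75
χ² = Σ (O − E)² / E
  black rough-coated: (139 − 132.75)² / 132.75 = 0.2943
  black smooth-coated: (125 − 132.75)² / 132.75 = 0.4524
  white rough-coated: (127 − 132.75)² / 132.75 = 0.2491
  white smooth-coated: (140 − 132.75)² / 132.75 = 0.3960
χ² = 0.2943 + 0.4524 + 0.2491 + 0.3960 = 1.3918 ≈ 1.392
Degrees of freedom = 4 − 1 = 3; critical value at α = 0.05 is 7.815.
Since 1.392 < 7.815, we fail to reject the null hypothesis — the data are consistent with the 1:1:1:1 ratio.

1.392; consistent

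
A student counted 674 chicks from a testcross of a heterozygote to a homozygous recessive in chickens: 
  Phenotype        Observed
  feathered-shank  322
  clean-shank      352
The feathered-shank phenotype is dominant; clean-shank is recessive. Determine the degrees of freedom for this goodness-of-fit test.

1

A testcross of a heterozygote (Aa × aa) gives a 1:1 phenotypic ratio.
A goodness-of-fit test with 2 phenotype classes has df = 2 − 1 = 1.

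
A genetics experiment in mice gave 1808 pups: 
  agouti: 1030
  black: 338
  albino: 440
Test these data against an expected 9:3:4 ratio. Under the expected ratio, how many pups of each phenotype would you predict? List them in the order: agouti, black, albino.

Total ratio parts = 16. Expected numbers out of 1808:
  agouti: 1808 × 9/16 = 1017
  black: 1808 × 3/16 = 339
  albino: 1808 × 4/16 = 452

1017, 339, 452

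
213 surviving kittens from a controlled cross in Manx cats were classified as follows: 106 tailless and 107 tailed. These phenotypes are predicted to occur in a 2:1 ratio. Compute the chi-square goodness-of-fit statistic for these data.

27.380

The 2:1 ratio has 3 parts, so with N = 213 the expected counts are:
  tailless: 213 × 2/3 = 142
  tailed: 213 × 1/3 = 71
χ² = Σ (O − E)² / E
  tailless: (106 − 142)² / 142 = 9.1268
  tailed: (107 − 71)² / 71 = 18.2535
χ² = 9.1268 + 18.2535 = 27.3803 ≈ 27.380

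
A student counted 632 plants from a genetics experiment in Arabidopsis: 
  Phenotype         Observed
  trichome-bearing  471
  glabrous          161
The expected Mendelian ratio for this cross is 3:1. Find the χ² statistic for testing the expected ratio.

The 3:1 ratio has 4 parts, so with N = 632 the expected counts are:
  trichome-bearing: 632 × 3/4 = 474
  glabrous: 632 × 1/4 = 158
χ² = Σ (O − E)² / E
  trichome-bearing: (471 − 474)² / 474 = 0.0190
  glabrous: (161 − 158)² / 158 = 0.0570
χ² = 0.0190 + 0.0570 = 0.076

0.076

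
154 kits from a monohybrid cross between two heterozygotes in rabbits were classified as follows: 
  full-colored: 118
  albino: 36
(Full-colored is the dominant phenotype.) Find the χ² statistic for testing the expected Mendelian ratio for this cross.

0.216

For a monohybrid cross between heterozygotes with complete dominance, the expected phenotypic ratio is 3:1.
Expected counts for N = 154 under a 3:1 ratio (total parts = 4):
  full-colored: 154 × 3/4 = 115.5
  albino: 154 × 1/4 = 38.5
χ² = Σ (O − E)² / E
  full-colored: (118 − 115.5)² / 115.5 = 0.0541
  albino: (36 − 38.5)² / 38.5 = 0.1623
χ² = 0.0541 + 0.1623 = 0.2164 ≈ 0.216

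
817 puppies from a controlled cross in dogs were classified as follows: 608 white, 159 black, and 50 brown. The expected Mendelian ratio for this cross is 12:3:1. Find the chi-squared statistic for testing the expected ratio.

0.279

Expected counts for N = 817 under a 12:3:1 ratio (total parts = 16):
  white: 817 × 12/16 = 612.75
  black: 817 × 3/16 = 153.1875
  brown: 817 × 1/16 = 51.0625
χ² = Σ (O − E)² / E
  white: (608 − 612.75)² / 612.75 = 0.0368
  black: (159 − 153.1875)² / 153.1875 = 0.2205
  brown: (50 − 51.0625)² / 51.0625 = 0.0221
χ² = 0.0368 + 0.2205 + 0.0221 = 0.2794 ≈ 0.279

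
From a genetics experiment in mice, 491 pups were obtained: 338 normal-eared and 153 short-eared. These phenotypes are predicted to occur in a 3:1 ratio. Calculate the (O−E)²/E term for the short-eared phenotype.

Expected counts for N = 491 under a 3:1 ratio (total parts = 4):
  normal-eared: 491 × 3/4 = 368.25
  short-eared: 491 × 1/4 = 122.75
Contribution of short-eared: (153 − 122.75)² / 122.75 = 7.4547

7.455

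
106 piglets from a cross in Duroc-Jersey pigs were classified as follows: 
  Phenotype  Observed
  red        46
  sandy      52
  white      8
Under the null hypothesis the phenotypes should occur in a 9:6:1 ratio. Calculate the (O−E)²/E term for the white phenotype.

0.285

Total ratio parts = 16. Expected numbers out of 106:
  red: 106 × 9/16 = 59.625
  sandy: 106 × 6/16 = 39.75
  white: 106 × 1/16 = 6.625
Contribution of white: (8 − 6.625)² / 6.625 = 0.2854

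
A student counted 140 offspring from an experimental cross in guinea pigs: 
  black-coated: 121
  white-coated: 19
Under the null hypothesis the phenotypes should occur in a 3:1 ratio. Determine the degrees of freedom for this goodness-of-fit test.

A goodness-of-fit test with 2 phenotype classes has df = 2 − 1 = 1.

1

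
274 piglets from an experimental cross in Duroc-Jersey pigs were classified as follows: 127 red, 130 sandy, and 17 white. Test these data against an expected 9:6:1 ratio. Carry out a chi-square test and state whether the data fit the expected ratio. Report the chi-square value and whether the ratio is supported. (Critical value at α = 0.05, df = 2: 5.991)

The 9:6:1 ratio has 16 parts, so with N = 274 the expected counts are:
  red: 274 × 9/16 = 154.125
  sandy: 274 × 6/16 = 102.75
  white: 274 × 1/16 = 17.125
χ² = Σ (O − E)² / E
  red: (127 − 154.125)² / 154.125 = 4.7738
  sandy: (130 − 102.75)² / 102.75 = 7.2269
  white: (17 − 17.125)² / 17.125 = 0.0009
χ² = 4.7738 + 7.2269 + 0.0009 = 12.0016 ≈ 12.002
Degrees of freedom = 3 − 1 = 2; critical value at α = 0.05 is 5.991.
Since 12.002 > 5.991, we reject the null hypothesis — the data do not fit the 9:6:1 ratio.

12.002; not consistent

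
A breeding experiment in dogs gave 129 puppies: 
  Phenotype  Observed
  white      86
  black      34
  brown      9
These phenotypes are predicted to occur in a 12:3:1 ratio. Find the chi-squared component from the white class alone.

1.194

Total ratio parts = 16. Expected numbers out of 129:
  white: 129 × 12/16 = 96.75
  black: 129 × 3/16 = 24.1875
  brown: 129 × 1/16 = 8.0625
Contribution of white: (86 − 96.75)² / 96.75 = 1.1944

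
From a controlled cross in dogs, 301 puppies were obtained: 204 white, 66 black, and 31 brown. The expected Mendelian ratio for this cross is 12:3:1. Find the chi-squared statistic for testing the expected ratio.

Under the 12:3:1 hypothesis (Σ ratio = 16, N = 301):
  white: 301 × 12/16 = 225.75
  black: 301 × 3/16 = 56.4375
  brown: 301 × 1/16 = 18.8125
χ² = Σ (O − E)² / E
  white: (204 − 225.75)² / 225.75 = 2.0955
  black: (66 − 56.4375)² / 56.4375 = 1.6202
  brown: (31 − 18.8125)² / 18.8125 = 7.8956
χ² = 2.0955 + 1.6202 + 7.8956 = 11.6113 ≈ 11.611

11.611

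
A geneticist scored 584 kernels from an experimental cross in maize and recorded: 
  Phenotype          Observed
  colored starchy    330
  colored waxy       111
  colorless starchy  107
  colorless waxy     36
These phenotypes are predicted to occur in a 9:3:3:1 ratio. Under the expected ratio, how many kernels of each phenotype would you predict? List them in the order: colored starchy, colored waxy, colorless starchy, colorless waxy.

The 9:3:3:1 ratio has 16 parts, so with N = 584 the expected counts are:
  colored starchy: 584 × 9/16 = 328.5
  colored waxy: 584 × 3/16 = 109.5
  colorless starchy: 584 × 3/16 = 109.5
  colorless waxy: 584 × 1/16 = 36.5

328.5, 109.5, 109.5, 36.5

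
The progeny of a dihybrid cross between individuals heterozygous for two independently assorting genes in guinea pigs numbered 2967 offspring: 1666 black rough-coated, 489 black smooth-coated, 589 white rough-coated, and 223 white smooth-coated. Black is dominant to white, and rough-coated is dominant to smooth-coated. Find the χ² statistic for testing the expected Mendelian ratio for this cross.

A dihybrid F₂ with independent assortment and complete dominance at both loci gives a 9:3:3:1 phenotypic ratio.
The 9:3:3:1 ratio has 16 parts, so with N = 2967 the expected counts are:
  black rough-coated: 2967 × 9/16 = 1668.9375
  black smooth-coated: 2967 × 3/16 = 556.3125
  white rough-coated: 2967 × 3/16 = 556.3125
  white smooth-coated: 2967 × 1/16 = 185.4375
χ² = Σ (O − E)² / E
  black rough-coated: (1666 − 1668.9375)² / 1668.9375 = 0.0052
  black smooth-coated: (489 − 556.3125)² / 556.3125 = 8.1447
  white rough-coated: (589 − 556.3125)² / 556.3125 = 1.9206
  white smooth-coated: (223 − 185.4375)² / 185.4375 = 7.6087
χ² = 0.0052 + 8.1447 + 1.9206 + 7.6087 = 17.6792 ≈ 17.679

17.679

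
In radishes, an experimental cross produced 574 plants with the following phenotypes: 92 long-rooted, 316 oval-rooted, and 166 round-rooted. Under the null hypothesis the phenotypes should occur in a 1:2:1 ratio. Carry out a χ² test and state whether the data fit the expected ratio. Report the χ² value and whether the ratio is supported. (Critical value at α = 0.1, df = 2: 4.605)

24.941; not consistent

Total ratio parts = 4. Expected numbers out of 574:
  long-rooted: 574 × 1/4 = 143.5
  oval-rooted: 574 × 2/4 = 287
  round-rooted: 574 × 1/4 = 143.5
χ² = Σ (O − E)² / E
  long-rooted: (92 − 143.5)² / 143.5 = 18.4826
  oval-rooted: (316 − 287)² / 287 = 2.9303
  round-rooted: (166 − 143.5)² / 143.5 = 3.5279
χ² = 18.4826 + 2.9303 + 3.5279 = 24.9408 ≈ 24.941
Degrees of freedom = 3 − 1 = 2; critical value at α = 0.1 is 4.605.
Since 24.941 > 4.605, we reject the null hypothesis — the data do not fit the 1:2:1 ratio.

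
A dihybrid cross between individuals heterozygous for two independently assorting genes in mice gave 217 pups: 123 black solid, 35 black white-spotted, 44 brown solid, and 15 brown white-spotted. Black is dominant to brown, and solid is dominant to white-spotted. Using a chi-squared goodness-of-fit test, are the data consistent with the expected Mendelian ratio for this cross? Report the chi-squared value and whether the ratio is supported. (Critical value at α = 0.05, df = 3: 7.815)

1.224; consistent

A dihybrid F₂ with independent assortment and complete dominance at both loci gives a 9:3:3:1 phenotypic ratio.
Total ratio parts = 16. Expected numbers out of 217:
  black solid: 217 × 9/16 = 122.0625
  black white-spotted: 217 × 3/16 = 40.6875
  brown solid: 217 × 3/16 = 40.6875
  brown white-spotted: 217 × 1/16 = 13.5625
χ² = Σ (O − E)² / E
  black solid: (123 − 122.0625)² / 122.0625 = 0.0072
  black white-spotted: (35 − 40.6875)² / 40.6875 = 0.7950
  brown solid: (44 − 40.6875)² / 40.6875 = 0.2697
  brown white-spotted: (15 − 13.5625)² / 13.5625 = 0.1524
χ² = 0.0072 + 0.7950 + 0.2697 + 0.1524 = 1.2243 ≈ 1.224
Degrees of freedom = 4 − 1 = 3; critical value at α = 0.05 is 7.815.
Since 1.224 < 7.815, we fail to reject the null hypothesis — the data are consistent with the 9:3:3:1 ratio.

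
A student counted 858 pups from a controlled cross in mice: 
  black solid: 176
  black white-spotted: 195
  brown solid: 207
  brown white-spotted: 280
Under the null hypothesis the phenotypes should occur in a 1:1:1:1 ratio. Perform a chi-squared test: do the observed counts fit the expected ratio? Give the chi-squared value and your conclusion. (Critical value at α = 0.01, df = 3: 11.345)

28.946; not consistent

Under the 1:1:1:1 hypothesis (Σ ratio = 4, N = 858):
  black solid: 858 × 1/4 = 214.5
  black white-spotted: 858 × 1/4 = 214.5
  brown solid: 858 × 1/4 = 214.5
  brown white-spotted: 858 × 1/4 = 214.5
χ² = Σ (O − E)² / E
  black solid: (176 − 214.5)² / 214.5 = 6.9103
  black white-spotted: (195 − 214.5)² / 214.5 = 1.7727
  brown solid: (207 − 214.5)² / 214.5 = 0.2622
  brown white-spotted: (280 − 214.5)² / 214.5 = 20.0012
χ² = 6.9103 + 1.7727 + 0.2622 + 20.0012 = 28.9464 ≈ 28.946
Degrees of freedom = 4 − 1 = 3; critical value at α = 0.01 is 11.345.
Since 28.946 > 11.345, we reject the null hypothesis — the data do not fit the 1:1:1:1 ratio.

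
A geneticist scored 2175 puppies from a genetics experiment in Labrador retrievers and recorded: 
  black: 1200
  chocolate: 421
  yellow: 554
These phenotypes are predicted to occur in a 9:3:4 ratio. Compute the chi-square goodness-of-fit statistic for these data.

1.069

Total ratio parts = 16. Expected numbers out of 2175:
  black: 2175 × 9/16 = 1223.4375
  chocolate: 2175 × 3/16 = 407.8125
  yellow: 2175 × 4/16 = 543.75
χ² = Σ (O − E)² / E
  black: (1200 − 1223.4375)² / 1223.4375 = 0.4490
  chocolate: (421 − 407.8125)² / 407.8125 = 0.4264
  yellow: (554 − 543.75)² / 543.75 = 0.1932
χ² = 0.4490 + 0.4264 + 0.1932 = 1.0686 ≈ 1.069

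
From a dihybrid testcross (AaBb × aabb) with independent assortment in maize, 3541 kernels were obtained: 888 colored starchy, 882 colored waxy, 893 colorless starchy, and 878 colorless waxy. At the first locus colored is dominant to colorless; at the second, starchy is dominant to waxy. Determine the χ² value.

0.148

A dihybrid testcross with independent assortment gives a 1:1:1:1 ratio.
Expected counts for N = 3541 under a 1:1:1:1 ratio (total parts = 4):
  colored starchy: 3541 × 1/4 = 885.25
  colored waxy: 3541 × 1/4 = 885.25
  colorless starchy: 3541 × 1/4 = 885.25
  colorless waxy: 3541 × 1/4 = 885.25
χ² = Σ (O − E)² / E
  colored starchy: (888 − 885.25)² / 885.25 = 0.0085
  colored waxy: (882 − 885.25)² / 885.25 = 0.0119
  colorless starchy: (893 − 885.25)² / 885.25 = 0.0678
  colorless waxy: (878 − 885.25)² / 885.25 = 0.0594
χ² = 0.0085 + 0.0119 + 0.0678 + 0.0594 = 0.1476 ≈ 0.148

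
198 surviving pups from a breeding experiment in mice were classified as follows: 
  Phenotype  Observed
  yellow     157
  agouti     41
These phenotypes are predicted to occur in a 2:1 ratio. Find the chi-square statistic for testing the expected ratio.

14.205

Expected counts for N = 198 under a 2:1 ratio (total parts = 3):
  yellow: 198 × 2/3 = 132
  agouti: 198 × 1/3 = 66
χ² = Σ (O − E)² / E
  yellow: (157 − 132)² / 132 = 4.7348
  agouti: (41 − 66)² / 66 = 9.4697
χ² = 4.7348 + 9.4697 = 14.2045 ≈ 14.205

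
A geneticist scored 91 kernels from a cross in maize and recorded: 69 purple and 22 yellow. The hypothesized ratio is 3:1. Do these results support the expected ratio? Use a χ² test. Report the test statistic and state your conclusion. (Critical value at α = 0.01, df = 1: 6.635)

0.033; consistent

Total ratio parts = 4. Expected numbers out of 91:
  purple: 91 × 3/4 = 68.25
  yellow: 91 × 1/4 = 22.75
χ² = Σ (O − E)² / E
  purple: (69 − 68.25)² / 68.25 = 0.0082
  yellow: (22 − 22.75)² / 22.75 = 0.0247
χ² = 0.0082 + 0.0247 = 0.0329 ≈ 0.033
Degrees of freedom = 2 − 1 = 1; critical value at α = 0.01 is 6.635.
Since 0.033 < 6.635, we fail to reject the null hypothesis — the data are consistent with the 3:1 ratio.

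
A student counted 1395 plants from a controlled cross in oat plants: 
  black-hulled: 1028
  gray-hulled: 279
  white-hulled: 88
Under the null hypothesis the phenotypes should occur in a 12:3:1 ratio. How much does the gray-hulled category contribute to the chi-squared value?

1.163

Expected counts for N = 1395 under a 12:3:1 ratio (total parts = 16):
  black-hulled: 1395 × 12/16 = 1046.25
  gray-hulled: 1395 × 3/16 = 261.5625
  white-hulled: 1395 × 1/16 = 87.1875
Contribution of gray-hulled: (279 − 261.5625)² / 261.5625 = 1.1625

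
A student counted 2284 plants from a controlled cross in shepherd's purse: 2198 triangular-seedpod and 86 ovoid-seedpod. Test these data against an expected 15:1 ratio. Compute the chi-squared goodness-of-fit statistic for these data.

Total ratio parts = 16. Expected numbers out of 2284:
  triangular-seedpod: 2284 × 15/16 = 2141.25
  ovoid-seedpod: 2284 × 1/16 = 142.75
χ² = Σ (O − E)² / E
  triangular-seedpod: (2198 − 2141.25)² / 2141.25 = 1.5041
  ovoid-seedpod: (86 − 142.75)² / 142.75 = 22.5609
χ² = 1.5041 + 22.5609 = 24.065

24.065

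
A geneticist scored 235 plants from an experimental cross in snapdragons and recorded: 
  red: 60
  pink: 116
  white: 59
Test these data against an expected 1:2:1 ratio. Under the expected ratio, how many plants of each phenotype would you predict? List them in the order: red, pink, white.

Expected counts for N = 235 under a 1:2:1 ratio (total parts = 4):
  red: 235 × 1/4 = 58.75
  pink: 235 × 2/4 = 117.5
  white: 235 × 1/4 = 58.75

58.75, 117.5, 58.75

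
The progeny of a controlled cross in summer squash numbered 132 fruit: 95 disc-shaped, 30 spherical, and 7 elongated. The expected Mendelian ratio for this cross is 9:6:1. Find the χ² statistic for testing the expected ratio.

The 9:6:1 ratio has 16 parts, so with N = 132 the expected counts are:
  disc-shaped: 132 × 9/16 = 74.25
  spherical: 132 × 6/16 = 49.5
  elongated: 132 × 1/16 = 8.25
χ² = Σ (O − E)² / E
  disc-shaped: (95 − 74.25)² / 74.25 = 5.7988
  spherical: (30 − 49.5)² / 49.5 = 7.6818
  elongated: (7 − 8.25)² / 8.25 = 0.1894
χ² = 5.7988 + 7.6818 + 0.1894 = 13.670

13.670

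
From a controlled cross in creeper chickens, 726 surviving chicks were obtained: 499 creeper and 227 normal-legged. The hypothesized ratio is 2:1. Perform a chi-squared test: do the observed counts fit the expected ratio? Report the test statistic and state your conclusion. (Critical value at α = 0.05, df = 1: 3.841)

The 2:1 ratio has 3 parts, so with N = 726 the expected counts are:
  creeper: 726 × 2/3 = 484
  normal-legged: 726 × 1/3 = 242
χ² = Σ (O − E)² / E
  creeper: (499 − 484)² / 484 = 0.4649
  normal-legged: (227 − 242)² / 242 = 0.9298
χ² = 0.4649 + 0.9298 = 1.3947 ≈ 1.395
Degrees of freedom = 2 − 1 = 1; critical value at α = 0.05 is 3.841.
Since 1.395 < 3.841, we fail to reject the null hypothesis — the data are consistent with the 2:1 ratio.

1.395; consistent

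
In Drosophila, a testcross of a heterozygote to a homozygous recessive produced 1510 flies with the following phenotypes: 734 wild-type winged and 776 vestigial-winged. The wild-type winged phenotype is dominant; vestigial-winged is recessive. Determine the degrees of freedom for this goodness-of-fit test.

1

A testcross of a heterozygote (Aa × aa) gives a 1:1 phenotypic ratio.
A goodness-of-fit test with 2 phenotype classes has df = 2 − 1 = 1.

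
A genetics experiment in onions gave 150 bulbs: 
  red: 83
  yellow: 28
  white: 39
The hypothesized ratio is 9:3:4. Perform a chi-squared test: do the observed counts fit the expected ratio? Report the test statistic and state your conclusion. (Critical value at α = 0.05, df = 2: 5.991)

0.083; consistent

Expected counts for N = 150 under a 9:3:4 ratio (total parts = 16):
  red: 150 × 9/16 = 84.375
  yellow: 150 × 3/16 = 28.125
  white: 150 × 4/16 = 37.5
χ² = Σ (O − E)² / E
  red: (83 − 84.375)² / 84.375 = 0.0224
  yellow: (28 − 28.125)² / 28.125 = 0.0006
  white: (39 − 37.5)² / 37.5 = 0.0600
χ² = 0.0224 + 0.0006 + 0.0600 = 0.083
Degrees of freedom = 3 − 1 = 2; critical value at α = 0.05 is 5.991.
Since 0.083 < 5.991, we fail to reject the null hypothesis — the data are consistent with the 9:3:4 ratio.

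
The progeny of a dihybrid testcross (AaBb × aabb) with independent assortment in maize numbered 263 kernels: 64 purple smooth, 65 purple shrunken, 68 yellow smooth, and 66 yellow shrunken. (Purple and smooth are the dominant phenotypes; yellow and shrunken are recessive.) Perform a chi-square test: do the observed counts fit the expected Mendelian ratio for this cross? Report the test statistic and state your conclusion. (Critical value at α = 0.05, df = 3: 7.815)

A dihybrid testcross with independent assortment gives a 1:1:1:1 ratio.
Total ratio parts = 4. Expected numbers out of 263:
  purple smooth: 263 × 1/4 = 65.75
  purple shrunken: 263 × 1/4 = 65.75
  yellow smooth: 263 × 1/4 = 65.75
  yellow shrunken: 263 × 1/4 = 65.75
χ² = Σ (O − E)² / E
  purple smooth: (64 − 65.75)² / 65.75 = 0.0466
  purple shrunken: (65 − 65.75)² / 65.75 = 0.0086
  yellow smooth: (68 − 65.75)² / 65.75 = 0.0770
  yellow shrunken: (66 − 65.75)² / 65.75 = 0.0010
χ² = 0.0466 + 0.0086 + 0.0770 + 0.0010 = 0.1332 ≈ 0.133
Degrees of freedom = 4 − 1 = 3; critical value at α = 0.05 is 7.815.
Since 0.133 < 7.815, we fail to reject the null hypothesis — the data are consistent with the 1:1:1:1 ratio.

0.133; consistent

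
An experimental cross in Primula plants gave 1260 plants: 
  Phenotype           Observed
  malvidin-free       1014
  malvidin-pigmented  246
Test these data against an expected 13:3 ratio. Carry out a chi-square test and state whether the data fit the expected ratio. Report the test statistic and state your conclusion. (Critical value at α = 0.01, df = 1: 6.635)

Under the 13:3 hypothesis (Σ ratio = 16, N = 1260):
  malvidin-free: 1260 × 13/16 = 1023.75
  malvidin-pigmented: 1260 × 3/16 = 236.25
χ² = Σ (O − E)² / E
  malvidin-free: (1014 − 1023.75)² / 1023.75 = 0.0929
  malvidin-pigmented: (246 − 236.25)² / 236.25 = 0.4024
χ² = 0.0929 + 0.4024 = 0.4953 ≈ 0.495
Degrees of freedom = 2 − 1 = 1; critical value at α = 0.01 is 6.635.
Since 0.495 < 6.635, we fail to reject the null hypothesis — the data are consistent with the 13:3 ratio.

0.495; consistent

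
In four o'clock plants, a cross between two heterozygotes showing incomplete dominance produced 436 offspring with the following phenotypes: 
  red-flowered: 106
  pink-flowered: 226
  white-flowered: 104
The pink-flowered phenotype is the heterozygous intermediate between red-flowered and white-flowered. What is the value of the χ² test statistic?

0.606

With incomplete dominance, a heterozygote × heterozygote cross gives a 1:2:1 phenotypic ratio.
Total ratio parts = 4. Expected numbers out of 436:
  red-flowered: 436 × 1/4 = 109
  pink-flowered: 436 × 2/4 = 218
  white-flowered: 436 × 1/4 = 109
χ² = Σ (O − E)² / E
  red-flowered: (106 − 109)² / 109 = 0.0826
  pink-flowered: (226 − 218)² / 218 = 0.2936
  white-flowered: (104 − 109)² / 109 = 0.2294
χ² = 0.0826 + 0.2936 + 0.2294 = 0.6056 ≈ 0.606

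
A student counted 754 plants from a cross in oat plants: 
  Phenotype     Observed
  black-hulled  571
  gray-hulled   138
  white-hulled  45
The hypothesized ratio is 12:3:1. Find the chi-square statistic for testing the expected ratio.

Expected counts for N = 754 under a 12:3:1 ratio (total parts = 16):
  black-hulled: 754 × 12/16 = 565.5
  gray-hulled: 754 × 3/16 = 141.375
  white-hulled: 754 × 1/16 = 47.125
χ² = Σ (O − E)² / E
  black-hulled: (571 − 565.5)² / 565.5 = 0.0535
  gray-hulled: (138 − 141.375)² / 141.375 = 0.0806
  white-hulled: (45 − 47.125)² / 47.125 = 0.0958
χ² = 0.0535 + 0.0806 + 0.0958 = 0.2299 ≈ 0.230

0.230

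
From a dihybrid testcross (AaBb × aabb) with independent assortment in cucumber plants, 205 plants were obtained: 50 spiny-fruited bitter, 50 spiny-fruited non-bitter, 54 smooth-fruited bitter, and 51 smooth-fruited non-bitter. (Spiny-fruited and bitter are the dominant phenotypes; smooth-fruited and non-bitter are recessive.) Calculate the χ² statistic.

0.210

A dihybrid testcross with independent assortment gives a 1:1:1:1 ratio.
Under the 1:1:1:1 hypothesis (Σ ratio = 4, N = 205):
  spiny-fruited bitter: 205 × 1/4 = 51.25
  spiny-fruited non-bitter: 205 × 1/4 = 51.25
  smooth-fruited bitter: 205 × 1/4 = 51.25
  smooth-fruited non-bitter: 205 × 1/4 = 51.25
χ² = Σ (O − E)² / E
  spiny-fruited bitter: (50 − 51.25)² / 51.25 = 0.0305
  spiny-fruited non-bitter: (50 − 51.25)² / 51.25 = 0.0305
  smooth-fruited bitter: (54 − 51.25)² / 51.25 = 0.1476
  smooth-fruited non-bitter: (51 − 51.25)² / 51.25 = 0.0012
χ² = 0.0305 + 0.0305 + 0.1476 + 0.0012 = 0.2098 ≈ 0.210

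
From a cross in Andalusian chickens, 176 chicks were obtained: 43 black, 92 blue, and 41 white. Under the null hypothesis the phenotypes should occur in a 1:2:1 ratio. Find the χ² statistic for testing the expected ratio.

Total ratio parts = 4. Expected numbers out of 176:
  black: 176 × 1/4 = 44
  blue: 176 × 2/4 = 88
  white: 176 × 1/4 = 44
χ² = Σ (O − E)² / E
  black: (43 − 44)² / 44 = 0.0227
  blue: (92 − 88)² / 88 = 0.1818
  white: (41 − 44)² / 44 = 0.2045
χ² = 0.0227 + 0.1818 + 0.2045 = 0.409

0.409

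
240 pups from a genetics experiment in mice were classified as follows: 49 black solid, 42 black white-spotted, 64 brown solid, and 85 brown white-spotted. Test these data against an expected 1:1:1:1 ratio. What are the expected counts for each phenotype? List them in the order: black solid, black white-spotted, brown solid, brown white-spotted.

60, 60, 60, 60

Under the 1:1:1:1 hypothesis (Σ ratio = 4, N = 240):
  black solid: 240 × 1/4 = 60
  black white-spotted: 240 × 1/4 = 60
  brown solid: 240 × 1/4 = 60
  brown white-spotted: 240 × 1/4 = 60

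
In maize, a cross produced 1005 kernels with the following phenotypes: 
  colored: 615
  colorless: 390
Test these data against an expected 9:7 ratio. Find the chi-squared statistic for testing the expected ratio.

9.982

Total ratio parts = 16. Expected numbers out of 1005:
  colored: 1005 × 9/16 = 565.3125
  colorless: 1005 × 7/16 = 439.6875
χ² = Σ (O − E)² / E
  colored: (615 − 565.3125)² / 565.3125 = 4.3672
  colorless: (390 − 439.6875)² / 439.6875 = 5.6150
χ² = 4.3672 + 5.6150 = 9.9822 ≈ 9.982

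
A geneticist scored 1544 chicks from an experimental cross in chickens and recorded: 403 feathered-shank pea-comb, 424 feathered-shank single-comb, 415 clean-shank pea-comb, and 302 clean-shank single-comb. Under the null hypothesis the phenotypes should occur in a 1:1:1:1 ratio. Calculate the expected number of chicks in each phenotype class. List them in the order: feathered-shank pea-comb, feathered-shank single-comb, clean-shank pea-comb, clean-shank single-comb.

Expected counts for N = 1544 under a 1:1:1:1 ratio (total parts = 4):
  feathered-shank pea-comb: 1544 × 1/4 = 386
  feathered-shank single-comb: 1544 × 1/4 = 386
  clean-shank pea-comb: 1544 × 1/4 = 386
  clean-shank single-comb: 1544 × 1/4 = 386

386, 386, 386, 386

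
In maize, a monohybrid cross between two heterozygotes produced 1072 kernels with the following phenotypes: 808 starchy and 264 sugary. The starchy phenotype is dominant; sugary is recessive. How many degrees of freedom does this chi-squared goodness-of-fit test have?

1

For a monohybrid cross between heterozygotes with complete dominance, the expected phenotypic ratio is 3:1.
A goodness-of-fit test with 2 phenotype classes has df = 2 − 1 = 1.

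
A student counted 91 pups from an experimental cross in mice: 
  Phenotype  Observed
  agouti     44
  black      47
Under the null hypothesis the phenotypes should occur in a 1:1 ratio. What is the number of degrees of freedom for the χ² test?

1

A goodness-of-fit test with 2 phenotype classes has df = 2 − 1 = 1.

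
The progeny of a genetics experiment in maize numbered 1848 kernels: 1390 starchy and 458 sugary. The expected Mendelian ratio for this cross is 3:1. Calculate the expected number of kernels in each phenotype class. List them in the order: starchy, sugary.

Under the 3:1 hypothesis (Σ ratio = 4, N = 1848):
  starchy: 1848 × 3/4 = 1386
  sugary: 1848 × 1/4 = 462

1386, 462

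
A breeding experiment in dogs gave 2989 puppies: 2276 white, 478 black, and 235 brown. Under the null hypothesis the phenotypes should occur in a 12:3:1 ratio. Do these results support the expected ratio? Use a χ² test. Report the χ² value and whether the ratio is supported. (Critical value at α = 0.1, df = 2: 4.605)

Under the 12:3:1 hypothesis (Σ ratio = 16, N = 2989):
  white: 2989 × 12/16 = 2241.75
  black: 2989 × 3/16 = 560.4375
  brown: 2989 × 1/16 = 186.8125
χ² = Σ (O − E)² / E
  white: (2276 − 2241.75)² / 2241.75 = 0.5233
  black: (478 − 560.4375)² / 560.4375 = 12.1261
  brown: (235 − 186.8125)² / 186.8125 = 12.4298
χ² = 0.5233 + 12.1261 + 12.4298 = 25.0792 ≈ 25.079
Degrees of freedom = 3 − 1 = 2; critical value at α = 0.1 is 4.605.
Since 25.079 > 4.605, we reject the null hypothesis — the data do not fit the 12:3:1 ratio.

25.079; not consistent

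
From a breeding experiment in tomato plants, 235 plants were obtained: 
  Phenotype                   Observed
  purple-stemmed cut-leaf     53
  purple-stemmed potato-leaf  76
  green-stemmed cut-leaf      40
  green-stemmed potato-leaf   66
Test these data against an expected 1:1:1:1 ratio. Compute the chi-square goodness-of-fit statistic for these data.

Expected counts for N = 235 under a 1:1:1:1 ratio (total parts = 4):
  purple-stemmed cut-leaf: 235 × 1/4 = 58.75
  purple-stemmed potato-leaf: 235 × 1/4 = 58.75
  green-stemmed cut-leaf: 235 × 1/4 = 58.75
  green-stemmed potato-leaf: 235 × 1/4 = 58.75
χ² = Σ (O − E)² / E
  purple-stemmed cut-leaf: (53 − 58.75)² / 58.75 = 0.5628
  purple-stemmed potato-leaf: (76 − 58.75)² / 58.75 = 5.0649
  green-stemmed cut-leaf: (40 − 58.75)² / 58.75 = 5.9840
  green-stemmed potato-leaf: (66 − 58.75)² / 58.75 = 0.8947
χ² = 0.5628 + 5.0649 + 5.9840 + 0.8947 = 12.5064 ≈ 12.506

12.506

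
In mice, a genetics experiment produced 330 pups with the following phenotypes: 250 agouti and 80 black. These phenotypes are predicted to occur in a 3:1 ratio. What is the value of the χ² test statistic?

The 3:1 ratio has 4 parts, so with N = 330 the expected counts are:
  agouti: 330 × 3/4 = 247.5
  black: 330 × 1/4 = 82.5
χ² = Σ (O − E)² / E
  agouti: (250 − 247.5)² / 247.5 = 0.0253
  black: (80 − 82.5)² / 82.5 = 0.0758
χ² = 0.0253 + 0.0758 = 0.1011 ≈ 0.101

0.101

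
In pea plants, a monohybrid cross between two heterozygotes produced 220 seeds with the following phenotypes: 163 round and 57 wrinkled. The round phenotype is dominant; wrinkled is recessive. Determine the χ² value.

0.097

For a monohybrid cross between heterozygotes with complete dominance, the expected phenotypic ratio is 3:1.
Under the 3:1 hypothesis (Σ ratio = 4, N = 220):
  round: 220 × 3/4 = 165
  wrinkled: 220 × 1/4 = 55
χ² = Σ (O − E)² / E
  round: (163 − 165)² / 165 = 0.0242
  wrinkled: (57 − 55)² / 55 = 0.0727
χ² = 0.0242 + 0.0727 = 0.0969 ≈ 0.097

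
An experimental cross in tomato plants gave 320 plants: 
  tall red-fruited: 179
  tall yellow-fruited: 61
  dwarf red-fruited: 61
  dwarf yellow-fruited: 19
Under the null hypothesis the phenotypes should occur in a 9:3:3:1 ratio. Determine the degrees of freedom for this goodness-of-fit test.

A goodness-of-fit test with 4 phenotype classes has df = 4 − 1 = 3.

3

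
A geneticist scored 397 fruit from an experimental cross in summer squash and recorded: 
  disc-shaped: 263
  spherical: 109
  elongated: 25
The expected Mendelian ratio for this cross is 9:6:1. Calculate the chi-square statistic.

Total ratio parts = 16. Expected numbers out of 397:
  disc-shaped: 397 × 9/16 = 223.3125
  spherical: 397 × 6/16 = 148.875
  elongated: 397 × 1/16 = 24.8125
χ² = Σ (O − E)² / E
  disc-shaped: (263 − 223.3125)² / 223.3125 = 7.0533
  spherical: (109 − 148.875)² / 148.875 = 10.6802
  elongated: (25 − 24.8125)² / 24.8125 = 0.0014
χ² = 7.0533 + 10.6802 + 0.0014 = 17.7349 ≈ 17.735

17.735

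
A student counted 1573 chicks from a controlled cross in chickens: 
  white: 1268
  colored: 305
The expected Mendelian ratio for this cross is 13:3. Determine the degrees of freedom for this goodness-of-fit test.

A goodness-of-fit test with 2 phenotype classes has df = 2 − 1 = 1.

1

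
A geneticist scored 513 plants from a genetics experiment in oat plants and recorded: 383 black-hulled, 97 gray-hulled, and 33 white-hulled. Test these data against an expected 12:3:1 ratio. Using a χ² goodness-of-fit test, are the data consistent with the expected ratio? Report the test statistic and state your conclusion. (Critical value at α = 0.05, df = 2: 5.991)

0.042; consistent

Expected counts for N = 513 under a 12:3:1 ratio (total parts = 16):
  black-hulled: 513 × 12/16 = 384.75
  gray-hulled: 513 × 3/16 = 96.1875
  white-hulled: 513 × 1/16 = 32.0625
χ² = Σ (O − E)² / E
  black-hulled: (383 − 384.75)² / 384.75 = 0.0080
  gray-hulled: (97 − 96.1875)² / 96.1875 = 0.0069
  white-hulled: (33 − 32.0625)² / 32.0625 = 0.0274
χ² = 0.0080 + 0.0069 + 0.0274 = 0.0423 ≈ 0.042
Degrees of freedom = 3 − 1 = 2; critical value at α = 0.05 is 5.991.
Since 0.042 < 5.991, we fail to reject the null hypothesis — the data are consistent with the 12:3:1 ratio.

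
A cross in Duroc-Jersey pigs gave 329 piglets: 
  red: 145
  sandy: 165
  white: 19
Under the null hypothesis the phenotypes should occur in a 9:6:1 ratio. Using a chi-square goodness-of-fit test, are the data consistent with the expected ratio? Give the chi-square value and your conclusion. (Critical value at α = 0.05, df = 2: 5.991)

Total ratio parts = 16. Expected numbers out of 329:
  red: 329 × 9/16 = 185.0625
  sandy: 329 × 6/16 = 123.375
  white: 329 × 1/16 = 20.5625
χ² = Σ (O − E)² / E
  red: (145 − 185.0625)² / 185.0625 = 8.6728
  sandy: (165 − 123.375)² / 123.375 = 14.0437
  white: (19 − 20.5625)² / 20.5625 = 0.1187
χ² = 8.6728 + 14.0437 + 0.1187 = 22.8352 ≈ 22.835
Degrees of freedom = 3 − 1 = 2; critical value at α = 0.05 is 5.991.
Since 22.835 > 5.991, we reject the null hypothesis — the data do not fit the 9:6:1 ratio.

22.835; not consistent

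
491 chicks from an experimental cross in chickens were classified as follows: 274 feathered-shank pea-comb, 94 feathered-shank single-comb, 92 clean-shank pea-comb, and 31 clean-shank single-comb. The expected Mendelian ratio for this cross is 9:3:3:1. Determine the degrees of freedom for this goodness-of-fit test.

3

A goodness-of-fit test with 4 phenotype classes has df = 4 − 1 = 3.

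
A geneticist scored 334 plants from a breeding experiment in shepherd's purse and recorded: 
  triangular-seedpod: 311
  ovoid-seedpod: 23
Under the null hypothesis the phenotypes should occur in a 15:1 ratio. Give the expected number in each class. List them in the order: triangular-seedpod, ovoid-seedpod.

Expected counts for N = 334 under a 15:1 ratio (total parts = 16):
  triangular-seedpod: 334 × 15/16 = 313.125
  ovoid-seedpod: 334 × 1/16 = 20.875

313.125, 20.875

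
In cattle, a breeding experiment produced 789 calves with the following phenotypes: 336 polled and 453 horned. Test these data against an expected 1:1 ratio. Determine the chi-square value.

17.350

Under the 1:1 hypothesis (Σ ratio = 2, N = 789):
  polled: 789 × 1/2 = 394.5
  horned: 789 × 1/2 = 394.5
χ² = Σ (O − E)² / E
  polled: (336 − 394.5)² / 394.5 = 8.6749
  horned: (453 − 394.5)² / 394.5 = 8.6749
χ² = 8.6749 + 8.6749 = 17.3498 ≈ 17.350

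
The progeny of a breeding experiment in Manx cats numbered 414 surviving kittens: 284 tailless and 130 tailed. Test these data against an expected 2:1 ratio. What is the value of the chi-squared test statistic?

Expected counts for N = 414 under a 2:1 ratio (total parts = 3):
  tailless: 414 × 2/3 = 276
  tailed: 414 × 1/3 = 138
χ² = Σ (O − E)² / E
  tailless: (284 − 276)² / 276 = 0.2319
  tailed: (130 − 138)² / 138 = 0.4638
χ² = 0.2319 + 0.4638 = 0.6957 ≈ 0.696

0.696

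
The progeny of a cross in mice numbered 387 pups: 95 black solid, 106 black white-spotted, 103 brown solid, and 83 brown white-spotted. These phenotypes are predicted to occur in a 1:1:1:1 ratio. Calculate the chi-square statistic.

Under the 1:1:1:1 hypothesis (Σ ratio = 4, N = 387):
  black solid: 387 × 1/4 = 96.75
  black white-spotted: 387 × 1/4 = 96.75
  brown solid: 387 × 1/4 = 96.75
  brown white-spotted: 387 × 1/4 = 96.75
χ² = Σ (O − E)² / E
  black solid: (95 − 96.75)² / 96.75 = 0.0317
  black white-spotted: (106 − 96.75)² / 96.75 = 0.8844
  brown solid: (103 − 96.75)² / 96.75 = 0.4037
  brown white-spotted: (83 − 96.75)² / 96.75 = 1.9541
χ² = 0.0317 + 0.8844 + 0.4037 + 1.9541 = 3.2739 ≈ 3.274

3.274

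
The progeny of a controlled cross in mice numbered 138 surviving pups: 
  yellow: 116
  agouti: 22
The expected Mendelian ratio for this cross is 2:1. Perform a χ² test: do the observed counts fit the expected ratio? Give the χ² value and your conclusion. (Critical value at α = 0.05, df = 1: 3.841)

Total ratio parts = 3. Expected numbers out of 138:
  yellow: 138 × 2/3 = 92
  agouti: 138 × 1/3 = 46
χ² = Σ (O − E)² / E
  yellow: (116 − 92)² / 92 = 6.2609
  agouti: (22 − 46)² / 46 = 12.5217
χ² = 6.2609 + 12.5217 = 18.7826 ≈ 18.783
Degrees of freedom = 2 − 1 = 1; critical value at α = 0.05 is 3.841.
Since 18.783 > 3.841, we reject the null hypothesis — the data do not fit the 2:1 ratio.

18.783; not consistent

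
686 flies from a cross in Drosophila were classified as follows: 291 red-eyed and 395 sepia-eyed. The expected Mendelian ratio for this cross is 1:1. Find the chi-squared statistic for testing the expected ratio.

15.767

The 1:1 ratio has 2 parts, so with N = 686 the expected counts are:
  red-eyed: 686 × 1/2 = 343
  sepia-eyed: 686 × 1/2 = 343
χ² = Σ (O − E)² / E
  red-eyed: (291 − 343)² / 343 = 7.8834
  sepia-eyed: (395 − 343)² / 343 = 7.8834
χ² = 7.8834 + 7.8834 = 15.7668 ≈ 15.767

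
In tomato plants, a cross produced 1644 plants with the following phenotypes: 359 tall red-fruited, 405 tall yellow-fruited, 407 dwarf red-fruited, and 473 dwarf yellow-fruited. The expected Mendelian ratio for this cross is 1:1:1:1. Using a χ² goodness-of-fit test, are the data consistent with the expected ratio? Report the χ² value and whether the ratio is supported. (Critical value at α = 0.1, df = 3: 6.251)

16.058; not consistent

The 1:1:1:1 ratio has 4 parts, so with N = 1644 the expected counts are:
  tall red-fruited: 1644 × 1/4 = 411
  tall yellow-fruited: 1644 × 1/4 = 411
  dwarf red-fruited: 1644 × 1/4 = 411
  dwarf yellow-fruited: 1644 × 1/4 = 411
χ² = Σ (O − E)² / E
  tall red-fruited: (359 − 411)² / 411 = 6.5791
  tall yellow-fruited: (405 − 411)² / 411 = 0.0876
  dwarf red-fruited: (407 − 411)² / 411 = 0.0389
  dwarf yellow-fruited: (473 − 411)² / 411 = 9.3528
χ² = 6.5791 + 0.0876 + 0.0389 + 9.3528 = 16.0584 ≈ 16.058
Degrees of freedom = 4 − 1 = 3; critical value at α = 0.1 is 6.251.
Since 16.058 > 6.251, we reject the null hypothesis — the data do not fit the 1:1:1:1 ratio.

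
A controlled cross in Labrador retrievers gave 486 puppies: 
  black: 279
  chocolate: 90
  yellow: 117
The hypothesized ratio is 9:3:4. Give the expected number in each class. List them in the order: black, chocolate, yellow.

273.375, 91.125, 121.5

The 9:3:4 ratio has 16 parts, so with N = 486 the expected counts are:
  black: 486 × 9/16 = 273.375
  chocolate: 486 × 3/16 = 91.125
  yellow: 486 × 4/16 = 121.5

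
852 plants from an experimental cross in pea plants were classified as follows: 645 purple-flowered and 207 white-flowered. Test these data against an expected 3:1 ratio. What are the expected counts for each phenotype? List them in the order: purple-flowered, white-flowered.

Under the 3:1 hypothesis (Σ ratio = 4, N = 852):
  purple-flowered: 852 × 3/4 = 639
  white-flowered: 852 × 1/4 = 213

639, 213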